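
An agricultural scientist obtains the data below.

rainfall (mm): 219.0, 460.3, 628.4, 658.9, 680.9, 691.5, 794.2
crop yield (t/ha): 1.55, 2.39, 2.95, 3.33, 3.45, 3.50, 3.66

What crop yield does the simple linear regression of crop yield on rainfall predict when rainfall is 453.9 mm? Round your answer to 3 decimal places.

2.441

n = 7, Σx = 4133.2, Σy = 20.83, Σxy = 13163.611, Σx² = 2661423.56
Sxx = Σx² − (Σx)²/n = 2661423.56 − 2440477.462857 = 220946.097143
Sxy = Σxy − (Σx)(Σy)/n = 13163.611 − 12299.222286 = 864.388714
b = Sxy/Sxx = 864.388714/220946.097143 = 0.003912
a = ȳ − b·x̄ = 2.975714 − 0.003912·590.457143 = 0.665719
ŷ(453.9) = a + b·453.9 = 0.665719 + 0.003912·453.9 = 2.441473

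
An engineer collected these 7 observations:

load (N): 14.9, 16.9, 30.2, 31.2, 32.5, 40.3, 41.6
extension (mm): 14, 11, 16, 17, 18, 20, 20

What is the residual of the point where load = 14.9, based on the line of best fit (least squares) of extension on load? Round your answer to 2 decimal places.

n = 7, Σx = 207.6, Σy = 116, Σxy = 3631.1, Σx² = 6804
Sxx = Σx² − (Σx)²/n = 6804 − 6156.822857 = 647.177143
Sxy = Σxy − (Σx)(Σy)/n = 3631.1 − 3440.228571 = 190.871429
b = Sxy/Sxx = 190.871429/647.177143 = 0.294929
a = ȳ − b·x̄ = 16.571429 − 0.294929·29.657143 = 7.824672
ŷ(14.9) = 7.824672 + 0.294929·14.9 = 12.219116
residual = y − ŷ = 14 − 12.219116 = 1.780884

1.78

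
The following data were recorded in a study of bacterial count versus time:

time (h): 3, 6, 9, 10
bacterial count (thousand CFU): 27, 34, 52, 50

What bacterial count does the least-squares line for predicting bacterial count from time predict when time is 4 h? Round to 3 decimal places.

29.550

n = 4, Σx = 28, Σy = 163, Σxy = 1253, Σx² = 226
Sxx = Σx² − (Σx)²/n = 226 − 196 = 30
Sxy = Σxy − (Σx)(Σy)/n = 1253 − 1141 = 112
b = Sxy/Sxx = 112/30 = 3.733333
a = ȳ − b·x̄ = 40.75 − 3.733333·7 = 14.616667
ŷ(4) = a + b·4 = 14.616667 + 3.733333·4 = 29.55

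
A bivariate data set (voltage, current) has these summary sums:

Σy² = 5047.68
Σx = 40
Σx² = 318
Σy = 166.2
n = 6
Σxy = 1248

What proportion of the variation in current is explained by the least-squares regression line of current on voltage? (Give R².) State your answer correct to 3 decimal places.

0.860

Sxx = Σx² − (Σx)²/n = 318 − 266.666667 = 51.333333
Sxy = Σxy − (Σx)(Σy)/n = 1248 − 1108 = 140
Syy = Σy² − (Σy)²/n = 5047.68 − 4603.74 = 443.94
R² = Sxy²/(Sxx·Syy) = (140)²/(51.333333·443.94) = 0.860067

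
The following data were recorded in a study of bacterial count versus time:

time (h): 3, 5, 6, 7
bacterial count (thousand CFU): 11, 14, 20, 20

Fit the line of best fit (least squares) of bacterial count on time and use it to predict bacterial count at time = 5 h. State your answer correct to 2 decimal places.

n = 4, Σx = 21, Σy = 65, Σxy = 363, Σx² = 119
Sxx = Σx² − (Σx)²/n = 119 − 110.25 = 8.75
Sxy = Σxy − (Σx)(Σy)/n = 363 − 341.25 = 21.75
b = Sxy/Sxx = 21.75/8.75 = 2.485714
a = ȳ − b·x̄ = 16.25 − 2.485714·5.25 = 3.2
ŷ(5) = a + b·5 = 3.2 + 2.485714·5 = 15.628571

15.63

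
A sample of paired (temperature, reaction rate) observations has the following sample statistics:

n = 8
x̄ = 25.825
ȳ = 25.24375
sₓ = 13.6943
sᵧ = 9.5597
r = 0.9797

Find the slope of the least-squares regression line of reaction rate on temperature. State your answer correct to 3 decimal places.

0.684

b = r · sᵧ/sₓ = 0.9797 · 9.5597/13.6943 = 0.683908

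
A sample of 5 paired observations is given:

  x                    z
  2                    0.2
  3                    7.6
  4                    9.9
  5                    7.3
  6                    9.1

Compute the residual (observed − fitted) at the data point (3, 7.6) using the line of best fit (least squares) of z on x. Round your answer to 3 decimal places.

n = 5, Σx = 20, Σy = 34.1, Σxy = 153.9, Σx² = 90
Sxx = Σx² − (Σx)²/n = 90 − 80 = 10
Sxy = Σxy − (Σx)(Σy)/n = 153.9 − 136.4 = 17.5
b = Sxy/Sxx = 17.5/10 = 1.75
a = ȳ − b·x̄ = 6.82 − 1.75·4 = -0.18
ŷ(3) = -0.18 + 1.75·3 = 5.07
residual = y − ŷ = 7.6 − 5.07 = 2.53

2.530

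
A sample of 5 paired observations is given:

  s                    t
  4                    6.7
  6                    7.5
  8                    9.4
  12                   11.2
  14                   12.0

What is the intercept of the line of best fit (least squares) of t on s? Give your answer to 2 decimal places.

4.56

n = 5, Σx = 44, Σy = 46.8, Σxy = 449.4, Σx² = 456
Sxx = Σx² − (Σx)²/n = 456 − 387.2 = 68.8
Sxy = Σxy − (Σx)(Σy)/n = 449.4 − 411.84 = 37.56
b = Sxy/Sxx = 37.56/68.8 = 0.545930
a = ȳ − b·x̄ = 9.36 − 0.545930·8.8 = 4.555814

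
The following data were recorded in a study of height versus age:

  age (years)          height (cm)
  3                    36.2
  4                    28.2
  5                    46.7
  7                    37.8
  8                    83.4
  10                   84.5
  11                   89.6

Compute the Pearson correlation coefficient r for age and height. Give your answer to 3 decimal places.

0.892

n = 7, Σx = 48, Σy = 406.4, Σxy = 3217.3, Σx² = 384, Σy² = 27839.38
Sxx = Σx² − (Σx)²/n = 384 − 329.142857 = 54.857143
Sxy = Σxy − (Σx)(Σy)/n = 3217.3 − 2786.742857 = 430.557143
Syy = Σy² − (Σy)²/n = 27839.38 − 23594.422857 = 4244.957143
r = Sxy/√(Sxx·Syy) = 430.557143/√(232866.220408) = 430.557143/482.562141 = 0.892231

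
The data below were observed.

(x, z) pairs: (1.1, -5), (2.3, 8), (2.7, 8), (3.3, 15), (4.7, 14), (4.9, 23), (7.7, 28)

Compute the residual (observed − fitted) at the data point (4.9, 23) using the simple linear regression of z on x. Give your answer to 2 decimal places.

4.96

n = 7, Σx = 26.7, Σy = 91, Σxy = 478.1, Σx² = 130.07
Sxx = Σx² − (Σx)²/n = 130.07 − 101.841429 = 28.228571
Sxy = Σxy − (Σx)(Σy)/n = 478.1 − 347.1 = 131
b = Sxy/Sxx = 131/28.228571 = 4.640688
a = ȳ − b·x̄ = 13 − 4.640688·3.814286 = -4.700911
ŷ(4.9) = -4.700911 + 4.640688·4.9 = 18.038462
residual = y − ŷ = 23 − 18.038462 = 4.961538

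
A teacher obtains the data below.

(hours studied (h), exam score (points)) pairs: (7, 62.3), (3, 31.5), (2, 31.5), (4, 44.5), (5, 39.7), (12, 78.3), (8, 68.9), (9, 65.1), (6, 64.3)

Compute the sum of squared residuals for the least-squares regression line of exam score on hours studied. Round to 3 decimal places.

n = 9, Σx = 56, Σy = 486.1, Σxy = 3432.6, Σx² = 428, Σy² = 28672.73
Sxx = Σx² − (Σx)²/n = 428 − 348.444444 = 79.555556
Sxy = Σxy − (Σx)(Σy)/n = 3432.6 − 3024.622222 = 407.977778
Syy = Σy² − (Σy)²/n = 28672.73 − 26254.801111 = 2417.928889
b = Sxy/Sxx = 407.977778/79.555556 = 5.128212
SSE = Syy − b·Sxy = 2417.928889 − 5.128212·407.977778 = 325.732235

325.732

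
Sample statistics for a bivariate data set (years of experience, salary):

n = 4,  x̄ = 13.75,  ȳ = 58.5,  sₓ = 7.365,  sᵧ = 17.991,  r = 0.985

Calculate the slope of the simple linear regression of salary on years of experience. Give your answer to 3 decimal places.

b = r · sᵧ/sₓ = 0.985 · 17.991/7.365 = 2.406128

2.406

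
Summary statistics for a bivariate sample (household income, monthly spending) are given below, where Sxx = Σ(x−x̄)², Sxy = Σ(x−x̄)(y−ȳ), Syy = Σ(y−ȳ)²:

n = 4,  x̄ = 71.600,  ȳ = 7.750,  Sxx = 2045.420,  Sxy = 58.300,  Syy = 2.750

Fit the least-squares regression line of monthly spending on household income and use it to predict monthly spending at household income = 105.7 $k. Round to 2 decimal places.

b = Sxy/Sxx = 58.3/2045.42 = 0.028503
a = ȳ − b·x̄ = 7.75 − 0.028503·71.6 = 5.709206
ŷ(105.7) = a + b·105.7 = 5.709206 + 0.028503·105.7 = 8.721942

8.72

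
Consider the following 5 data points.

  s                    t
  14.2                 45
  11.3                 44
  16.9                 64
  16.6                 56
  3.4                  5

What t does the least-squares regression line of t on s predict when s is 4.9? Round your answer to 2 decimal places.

n = 5, Σx = 62.4, Σy = 214, Σxy = 3164.4, Σx² = 902.06
Sxx = Σx² − (Σx)²/n = 902.06 − 778.752 = 123.308
Sxy = Σxy − (Σx)(Σy)/n = 3164.4 − 2670.72 = 493.68
b = Sxy/Sxx = 493.68/123.308 = 4.003633
a = ȳ − b·x̄ = 42.8 − 4.003633·12.48 = -7.165342
ŷ(4.9) = a + b·4.9 = -7.165342 + 4.003633·4.9 = 12.452461

12.45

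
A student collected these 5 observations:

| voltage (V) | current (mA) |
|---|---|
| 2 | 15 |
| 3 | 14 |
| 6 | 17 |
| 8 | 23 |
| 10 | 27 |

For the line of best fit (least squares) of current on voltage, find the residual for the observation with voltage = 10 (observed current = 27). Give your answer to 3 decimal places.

n = 5, Σx = 29, Σy = 96, Σxy = 628, Σx² = 213
Sxx = Σx² − (Σx)²/n = 213 − 168.2 = 44.8
Sxy = Σxy − (Σx)(Σy)/n = 628 − 556.8 = 71.2
b = Sxy/Sxx = 71.2/44.8 = 1.589286
a = ȳ − b·x̄ = 19.2 − 1.589286·5.8 = 9.982143
ŷ(10) = 9.982143 + 1.589286·10 = 25.875
residual = y − ŷ = 27 − 25.875 = 1.125

1.125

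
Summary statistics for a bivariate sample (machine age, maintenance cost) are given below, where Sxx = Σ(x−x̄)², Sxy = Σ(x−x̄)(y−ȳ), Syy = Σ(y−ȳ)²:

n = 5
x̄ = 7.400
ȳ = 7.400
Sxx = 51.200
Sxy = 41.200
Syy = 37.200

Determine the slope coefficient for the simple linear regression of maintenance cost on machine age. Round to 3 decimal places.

0.805

b = Sxy/Sxx = 41.2/51.2 = 0.804688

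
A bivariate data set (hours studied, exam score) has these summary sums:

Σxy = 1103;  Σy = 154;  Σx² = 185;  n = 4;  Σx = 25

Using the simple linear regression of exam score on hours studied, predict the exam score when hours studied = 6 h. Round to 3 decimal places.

Sxx = Σx² − (Σx)²/n = 185 − 156.25 = 28.75
Sxy = Σxy − (Σx)(Σy)/n = 1103 − 962.5 = 140.5
b = Sxy/Sxx = 140.5/28.75 = 4.886957
a = ȳ − b·x̄ = 38.5 − 4.886957·6.25 = 7.956522
ŷ(6) = a + b·6 = 7.956522 + 4.886957·6 = 37.278261

37.278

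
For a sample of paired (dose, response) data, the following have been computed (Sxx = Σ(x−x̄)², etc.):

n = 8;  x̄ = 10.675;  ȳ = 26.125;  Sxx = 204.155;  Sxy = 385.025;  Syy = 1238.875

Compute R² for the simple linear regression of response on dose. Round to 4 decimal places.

R² = Sxy²/(Sxx·Syy) = (385.025)²/(204.155·1238.875) = 0.586125

0.5861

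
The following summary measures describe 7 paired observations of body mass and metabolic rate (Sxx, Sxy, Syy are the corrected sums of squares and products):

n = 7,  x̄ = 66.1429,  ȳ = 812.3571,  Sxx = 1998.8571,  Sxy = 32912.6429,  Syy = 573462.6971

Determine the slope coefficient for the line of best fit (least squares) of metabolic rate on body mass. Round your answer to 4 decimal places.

b = Sxy/Sxx = 32912.6429/1998.8571 = 16.465731

16.4657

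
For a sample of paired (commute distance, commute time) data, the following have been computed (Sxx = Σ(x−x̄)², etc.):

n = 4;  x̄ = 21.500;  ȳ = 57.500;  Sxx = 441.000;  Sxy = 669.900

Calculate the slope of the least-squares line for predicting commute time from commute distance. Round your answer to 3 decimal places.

1.519

b = Sxy/Sxx = 669.9/441 = 1.519048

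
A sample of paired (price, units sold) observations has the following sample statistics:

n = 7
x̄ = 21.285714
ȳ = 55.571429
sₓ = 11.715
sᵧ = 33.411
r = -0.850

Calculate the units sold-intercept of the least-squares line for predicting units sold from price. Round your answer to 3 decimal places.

107.172

b = r · sᵧ/sₓ = -0.85 · 33.411/11.715 = -2.424187
a = ȳ − b·x̄ = 55.571429 − (-2.424187)·21.285714 = 107.171979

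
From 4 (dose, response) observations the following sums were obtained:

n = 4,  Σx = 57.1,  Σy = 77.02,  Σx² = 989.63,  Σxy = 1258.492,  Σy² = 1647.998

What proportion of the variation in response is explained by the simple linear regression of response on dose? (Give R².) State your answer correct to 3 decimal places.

Sxx = Σx² − (Σx)²/n = 989.63 − 815.1025 = 174.5275
Sxy = Σxy − (Σx)(Σy)/n = 1258.492 − 1099.4605 = 159.0315
Syy = Σy² − (Σy)²/n = 1647.998 − 1483.0201 = 164.9779
R² = Sxy²/(Sxx·Syy) = (159.0315)²/(174.5275·164.9779) = 0.878368

0.878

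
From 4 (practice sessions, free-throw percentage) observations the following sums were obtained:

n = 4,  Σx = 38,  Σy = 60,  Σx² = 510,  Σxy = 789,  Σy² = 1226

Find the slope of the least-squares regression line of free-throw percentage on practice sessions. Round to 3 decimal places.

Sxx = Σx² − (Σx)²/n = 510 − 361 = 149
Sxy = Σxy − (Σx)(Σy)/n = 789 − 570 = 219
b = Sxy/Sxx = 219/149 = 1.469799

1.470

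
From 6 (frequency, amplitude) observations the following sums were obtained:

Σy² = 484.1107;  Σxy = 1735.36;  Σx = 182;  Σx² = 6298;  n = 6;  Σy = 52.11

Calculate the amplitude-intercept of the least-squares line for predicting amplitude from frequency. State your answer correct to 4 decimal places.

2.6486

Sxx = Σx² − (Σx)²/n = 6298 − 5520.666667 = 777.333333
Sxy = Σxy − (Σx)(Σy)/n = 1735.36 − 1580.67 = 154.69
b = Sxy/Sxx = 154.69/777.333333 = 0.199001
a = ȳ − b·x̄ = 8.685 − 0.199001·30.333333 = 2.648641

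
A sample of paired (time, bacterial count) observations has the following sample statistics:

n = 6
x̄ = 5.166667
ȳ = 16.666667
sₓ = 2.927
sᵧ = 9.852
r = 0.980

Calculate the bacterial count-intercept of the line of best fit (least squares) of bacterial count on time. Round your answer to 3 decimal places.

-0.376

b = r · sᵧ/sₓ = 0.98 · 9.852/2.927 = 3.298586
a = ȳ − b·x̄ = 16.666667 − 3.298586·5.166667 = -0.376026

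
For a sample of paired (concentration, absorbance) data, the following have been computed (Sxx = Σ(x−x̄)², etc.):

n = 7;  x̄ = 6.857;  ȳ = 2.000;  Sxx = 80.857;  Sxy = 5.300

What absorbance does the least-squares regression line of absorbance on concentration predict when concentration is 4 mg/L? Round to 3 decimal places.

b = Sxy/Sxx = 5.3/80.857 = 0.065548
a = ȳ − b·x̄ = 2 − 0.065548·6.857 = 1.550539
ŷ(4) = a + b·4 = 1.550539 + 0.065548·4 = 1.812730

1.813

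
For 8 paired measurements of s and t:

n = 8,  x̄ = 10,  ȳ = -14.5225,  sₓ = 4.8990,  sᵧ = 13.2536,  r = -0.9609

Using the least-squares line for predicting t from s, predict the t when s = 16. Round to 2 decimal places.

-30.12

b = r · sᵧ/sₓ = -0.9609 · 13.2536/4.899 = -2.599589
a = ȳ − b·x̄ = -14.5225 − (-2.599589)·10 = 11.473385
ŷ(16) = a + b·16 = 11.473385 + (-2.599589)·16 = -30.120031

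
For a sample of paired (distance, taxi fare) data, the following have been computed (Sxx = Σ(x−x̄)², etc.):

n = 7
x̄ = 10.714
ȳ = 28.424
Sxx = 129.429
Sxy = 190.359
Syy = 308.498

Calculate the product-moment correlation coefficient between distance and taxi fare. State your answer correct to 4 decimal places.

0.9526

r = Sxy/√(Sxx·Syy) = 190.359/√(39928.587642) = 190.359/199.821389 = 0.952646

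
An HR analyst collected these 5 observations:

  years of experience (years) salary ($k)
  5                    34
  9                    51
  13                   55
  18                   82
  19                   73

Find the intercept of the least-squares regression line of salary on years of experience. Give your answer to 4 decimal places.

19.8182

n = 5, Σx = 64, Σy = 295, Σxy = 4207, Σx² = 960
Sxx = Σx² − (Σx)²/n = 960 − 819.2 = 140.8
Sxy = Σxy − (Σx)(Σy)/n = 4207 − 3776 = 431
b = Sxy/Sxx = 431/140.8 = 3.061080
a = ȳ − b·x̄ = 59 − 3.061080·12.8 = 19.818182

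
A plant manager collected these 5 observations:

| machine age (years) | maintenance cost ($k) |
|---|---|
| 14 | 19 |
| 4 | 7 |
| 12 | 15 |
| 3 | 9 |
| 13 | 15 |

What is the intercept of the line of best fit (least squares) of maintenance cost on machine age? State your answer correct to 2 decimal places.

n = 5, Σx = 46, Σy = 65, Σxy = 696, Σx² = 534
Sxx = Σx² − (Σx)²/n = 534 − 423.2 = 110.8
Sxy = Σxy − (Σx)(Σy)/n = 696 − 598 = 98
b = Sxy/Sxx = 98/110.8 = 0.884477
a = ȳ − b·x̄ = 13 − 0.884477·9.2 = 4.862816

4.86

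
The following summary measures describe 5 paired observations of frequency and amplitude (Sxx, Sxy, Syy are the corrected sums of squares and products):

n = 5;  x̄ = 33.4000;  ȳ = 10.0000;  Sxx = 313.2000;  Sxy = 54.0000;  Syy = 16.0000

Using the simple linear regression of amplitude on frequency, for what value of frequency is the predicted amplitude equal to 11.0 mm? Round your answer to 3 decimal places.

b = Sxy/Sxx = 54/313.2 = 0.172414
a = ȳ − b·x̄ = 10 − 0.172414·33.4 = 4.241379
Set a + b·x = 11.0: x = (11.0 − 4.241379) / 0.172414 = 39.2

39.200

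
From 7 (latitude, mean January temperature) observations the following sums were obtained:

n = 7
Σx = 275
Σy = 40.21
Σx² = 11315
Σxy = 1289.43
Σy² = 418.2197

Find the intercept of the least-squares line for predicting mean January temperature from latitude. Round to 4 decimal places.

28.0399

Sxx = Σx² − (Σx)²/n = 11315 − 10803.571429 = 511.428571
Sxy = Σxy − (Σx)(Σy)/n = 1289.43 − 1579.678571 = -290.248571
b = Sxy/Sxx = -290.248571/511.428571 = -0.567525
a = ȳ − b·x̄ = 5.744286 − (-0.567525)·39.285714 = 28.039916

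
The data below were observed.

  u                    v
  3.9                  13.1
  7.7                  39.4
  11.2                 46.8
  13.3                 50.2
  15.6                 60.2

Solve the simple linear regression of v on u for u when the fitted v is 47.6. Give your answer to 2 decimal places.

11.87

n = 5, Σx = 51.7, Σy = 209.7, Σxy = 2485.41, Σx² = 620.19
Sxx = Σx² − (Σx)²/n = 620.19 − 534.578 = 85.612
Sxy = Σxy − (Σx)(Σy)/n = 2485.41 − 2168.298 = 317.112
b = Sxy/Sxx = 317.112/85.612 = 3.704060
a = ȳ − b·x̄ = 41.94 − 3.704060·10.34 = 3.640018
Set a + b·x = 47.6: x = (47.6 − 3.640018) / 3.704060 = 11.868053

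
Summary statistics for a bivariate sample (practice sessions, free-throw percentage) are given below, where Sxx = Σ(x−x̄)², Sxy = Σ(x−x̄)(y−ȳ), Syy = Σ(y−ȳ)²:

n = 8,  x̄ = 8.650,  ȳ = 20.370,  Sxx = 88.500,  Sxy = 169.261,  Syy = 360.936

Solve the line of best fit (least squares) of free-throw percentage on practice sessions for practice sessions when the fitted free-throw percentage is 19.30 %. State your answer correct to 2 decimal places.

8.09

b = Sxy/Sxx = 169.261/88.5 = 1.912554
a = ȳ − b·x̄ = 20.37 − 1.912554·8.65 = 3.826411
Set a + b·x = 19.30: x = (19.30 − 3.826411) / 1.912554 = 8.090539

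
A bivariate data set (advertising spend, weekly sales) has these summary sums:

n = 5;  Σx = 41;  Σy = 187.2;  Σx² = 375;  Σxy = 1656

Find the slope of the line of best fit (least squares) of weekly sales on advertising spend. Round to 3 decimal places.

Sxx = Σx² − (Σx)²/n = 375 − 336.2 = 38.8
Sxy = Σxy − (Σx)(Σy)/n = 1656 − 1535.04 = 120.96
b = Sxy/Sxx = 120.96/38.8 = 3.117526

3.118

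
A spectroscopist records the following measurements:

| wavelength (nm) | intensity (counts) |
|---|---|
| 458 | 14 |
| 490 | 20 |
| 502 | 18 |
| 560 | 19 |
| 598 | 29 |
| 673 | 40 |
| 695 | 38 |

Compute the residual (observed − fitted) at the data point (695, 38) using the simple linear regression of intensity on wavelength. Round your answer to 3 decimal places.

-1.107

n = 7, Σx = 3976, Σy = 178, Σxy = 106560, Σx² = 2309026
Sxx = Σx² − (Σx)²/n = 2309026 − 2258368 = 50658
Sxy = Σxy − (Σx)(Σy)/n = 106560 − 101104 = 5456
b = Sxy/Sxx = 5456/50658 = 0.107703
a = ȳ − b·x̄ = 25.428571 − 0.107703·568 = -35.746524
ŷ(695) = -35.746524 + 0.107703·695 = 39.106806
residual = y − ŷ = 38 − 39.106806 = -1.106806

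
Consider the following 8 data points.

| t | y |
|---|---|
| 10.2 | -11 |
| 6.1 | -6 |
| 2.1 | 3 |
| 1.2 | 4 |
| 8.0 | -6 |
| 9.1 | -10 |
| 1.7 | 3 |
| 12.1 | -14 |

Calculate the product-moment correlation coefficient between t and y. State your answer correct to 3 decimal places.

-0.991

n = 8, Σx = 50.5, Σy = -37, Σxy = -441, Σx² = 443.21, Σy² = 523
Sxx = Σx² − (Σx)²/n = 443.21 − 318.78125 = 124.42875
Sxy = Σxy − (Σx)(Σy)/n = -441 − (-233.5625) = -207.4375
Syy = Σy² − (Σy)²/n = 523 − 171.125 = 351.875
r = Sxy/√(Sxx·Syy) = -207.4375/√(43783.366406) = -207.4375/209.244752 = -0.991363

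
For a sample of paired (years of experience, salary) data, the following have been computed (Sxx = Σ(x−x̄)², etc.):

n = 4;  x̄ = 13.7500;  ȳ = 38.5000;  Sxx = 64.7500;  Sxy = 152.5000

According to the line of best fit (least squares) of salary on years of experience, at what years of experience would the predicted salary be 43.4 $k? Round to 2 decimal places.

15.83

b = Sxy/Sxx = 152.5/64.75 = 2.355212
a = ȳ − b·x̄ = 38.5 − 2.355212·13.75 = 6.115830
Set a + b·x = 43.4: x = (43.4 − 6.115830) / 2.355212 = 15.830492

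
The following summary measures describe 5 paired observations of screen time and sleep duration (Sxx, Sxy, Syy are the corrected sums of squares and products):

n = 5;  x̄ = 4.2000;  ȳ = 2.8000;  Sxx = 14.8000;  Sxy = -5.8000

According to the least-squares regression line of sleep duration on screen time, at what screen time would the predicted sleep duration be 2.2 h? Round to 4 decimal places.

b = Sxy/Sxx = -5.8/14.8 = -0.391892
a = ȳ − b·x̄ = 2.8 − (-0.391892)·4.2 = 4.445946
Set a + b·x = 2.2: x = (2.2 − 4.445946) / (-0.391892) = 5.731034

5.7310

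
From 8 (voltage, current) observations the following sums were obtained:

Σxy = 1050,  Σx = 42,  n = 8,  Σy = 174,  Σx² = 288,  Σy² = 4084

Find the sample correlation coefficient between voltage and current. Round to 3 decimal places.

Sxx = Σx² − (Σx)²/n = 288 − 220.5 = 67.5
Sxy = Σxy − (Σx)(Σy)/n = 1050 − 913.5 = 136.5
Syy = Σy² − (Σy)²/n = 4084 − 3784.5 = 299.5
r = Sxy/√(Sxx·Syy) = 136.5/√(20216.25) = 136.5/142.183860 = 0.960025

0.960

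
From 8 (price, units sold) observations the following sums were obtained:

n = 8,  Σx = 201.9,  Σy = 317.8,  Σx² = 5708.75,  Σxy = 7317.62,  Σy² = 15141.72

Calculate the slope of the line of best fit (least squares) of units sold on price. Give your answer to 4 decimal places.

Sxx = Σx² − (Σx)²/n = 5708.75 − 5095.45125 = 613.29875
Sxy = Σxy − (Σx)(Σy)/n = 7317.62 − 8020.4775 = -702.8575
b = Sxy/Sxx = -702.8575/613.29875 = -1.146028

-1.1460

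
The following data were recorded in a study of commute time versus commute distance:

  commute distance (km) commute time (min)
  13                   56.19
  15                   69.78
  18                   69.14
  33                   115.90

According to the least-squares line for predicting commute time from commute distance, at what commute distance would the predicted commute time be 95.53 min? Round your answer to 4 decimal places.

n = 4, Σx = 79, Σy = 311.01, Σxy = 6846.39, Σx² = 1807
Sxx = Σx² − (Σx)²/n = 1807 − 1560.25 = 246.75
Sxy = Σxy − (Σx)(Σy)/n = 6846.39 − 6142.4475 = 703.9425
b = Sxy/Sxx = 703.9425/246.75 = 2.852857
a = ȳ − b·x̄ = 77.7525 − 2.852857·19.75 = 21.408571
Set a + b·x = 95.53: x = (95.53 − 21.408571) / 2.852857 = 25.981472

25.9815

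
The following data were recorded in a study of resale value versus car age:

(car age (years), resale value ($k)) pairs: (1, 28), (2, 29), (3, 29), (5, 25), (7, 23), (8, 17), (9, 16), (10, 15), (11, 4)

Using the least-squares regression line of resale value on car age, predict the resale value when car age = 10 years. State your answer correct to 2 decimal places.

n = 9, Σx = 56, Σy = 186, Σxy = 933, Σx² = 454
Sxx = Σx² − (Σx)²/n = 454 − 348.444444 = 105.555556
Sxy = Σxy − (Σx)(Σy)/n = 933 − 1157.333333 = -224.333333
b = Sxy/Sxx = -224.333333/105.555556 = -2.125263
a = ȳ − b·x̄ = 20.666667 − (-2.125263)·6.222222 = 33.890526
ŷ(10) = a + b·10 = 33.890526 + (-2.125263)·10 = 12.637895

12.64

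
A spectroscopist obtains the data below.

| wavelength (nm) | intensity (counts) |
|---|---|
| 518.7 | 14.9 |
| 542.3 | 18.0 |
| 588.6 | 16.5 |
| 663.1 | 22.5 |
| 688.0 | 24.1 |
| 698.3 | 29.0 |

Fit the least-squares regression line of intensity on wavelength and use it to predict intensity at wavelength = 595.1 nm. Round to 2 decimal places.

19.48

n = 6, Σx = 3699, Σy = 125, Σxy = 78953.18, Σx² = 2310257.44
Sxx = Σx² − (Σx)²/n = 2310257.44 − 2280433.5 = 29823.94
Sxy = Σxy − (Σx)(Σy)/n = 78953.18 − 77062.5 = 1890.68
b = Sxy/Sxx = 1890.68/29823.94 = 0.063395
a = ȳ − b·x̄ = 20.833333 − 0.063395·616.5 = -18.249505
ŷ(595.1) = a + b·595.1 = -18.249505 + 0.063395·595.1 = 19.476687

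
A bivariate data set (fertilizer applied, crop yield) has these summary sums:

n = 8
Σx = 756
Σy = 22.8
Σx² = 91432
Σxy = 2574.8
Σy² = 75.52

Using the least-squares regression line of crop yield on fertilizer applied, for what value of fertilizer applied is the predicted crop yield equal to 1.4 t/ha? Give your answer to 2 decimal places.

25.52

Sxx = Σx² − (Σx)²/n = 91432 − 71442 = 19990
Sxy = Σxy − (Σx)(Σy)/n = 2574.8 − 2154.6 = 420.2
b = Sxy/Sxx = 420.2/19990 = 0.021021
a = ȳ − b·x̄ = 2.85 − 0.021021·94.5 = 0.863562
Set a + b·x = 1.4: x = (1.4 − 0.863562) / 0.021021 = 25.519752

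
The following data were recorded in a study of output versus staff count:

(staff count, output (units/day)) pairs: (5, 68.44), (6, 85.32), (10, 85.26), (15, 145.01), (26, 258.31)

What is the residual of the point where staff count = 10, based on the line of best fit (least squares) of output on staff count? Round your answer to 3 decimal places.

n = 5, Σx = 62, Σy = 642.34, Σxy = 10597.93, Σx² = 1062
Sxx = Σx² − (Σx)²/n = 1062 − 768.8 = 293.2
Sxy = Σxy − (Σx)(Σy)/n = 10597.93 − 7965.016 = 2632.914
b = Sxy/Sxx = 2632.914/293.2 = 8.979925
a = ȳ − b·x̄ = 128.468 − 8.979925·12.4 = 17.116930
ŷ(10) = 17.116930 + 8.979925·10 = 106.916180
residual = y − ŷ = 85.26 − 106.916180 = -21.656180

-21.656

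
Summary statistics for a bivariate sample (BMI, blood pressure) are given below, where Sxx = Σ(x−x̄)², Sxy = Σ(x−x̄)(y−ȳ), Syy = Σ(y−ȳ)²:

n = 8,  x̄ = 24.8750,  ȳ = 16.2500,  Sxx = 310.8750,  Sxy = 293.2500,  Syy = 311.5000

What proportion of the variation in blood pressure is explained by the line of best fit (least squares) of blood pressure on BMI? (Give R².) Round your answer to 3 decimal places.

R² = Sxy²/(Sxx·Syy) = (293.25)²/(310.875·311.5) = 0.888039

0.888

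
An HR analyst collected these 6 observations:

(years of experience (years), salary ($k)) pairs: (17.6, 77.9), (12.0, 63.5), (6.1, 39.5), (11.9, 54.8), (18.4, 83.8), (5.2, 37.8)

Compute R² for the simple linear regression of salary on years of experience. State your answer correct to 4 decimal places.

0.9770

n = 6, Σx = 71.2, Σy = 357.3, Σxy = 4764.59, Σx² = 998.18, Σy² = 23115.23
Sxx = Σx² − (Σx)²/n = 998.18 − 844.906667 = 153.273333
Sxy = Σxy − (Σx)(Σy)/n = 4764.59 − 4239.96 = 524.63
Syy = Σy² − (Σy)²/n = 23115.23 − 21277.215 = 1838.015
R² = Sxy²/(Sxx·Syy) = (524.63)²/(153.273333·1838.015) = 0.976991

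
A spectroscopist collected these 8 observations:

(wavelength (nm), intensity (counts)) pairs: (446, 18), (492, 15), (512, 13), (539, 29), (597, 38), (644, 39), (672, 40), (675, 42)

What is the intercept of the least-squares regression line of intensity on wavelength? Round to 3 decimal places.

n = 8, Σx = 4577, Σy = 234, Σxy = 140727, Σx² = 2671999
Sxx = Σx² − (Σx)²/n = 2671999 − 2618616.125 = 53382.875
Sxy = Σxy − (Σx)(Σy)/n = 140727 − 133877.25 = 6849.75
b = Sxy/Sxx = 6849.75/53382.875 = 0.128314
a = ȳ − b·x̄ = 29.25 − 0.128314·572.125 = -44.161431

-44.161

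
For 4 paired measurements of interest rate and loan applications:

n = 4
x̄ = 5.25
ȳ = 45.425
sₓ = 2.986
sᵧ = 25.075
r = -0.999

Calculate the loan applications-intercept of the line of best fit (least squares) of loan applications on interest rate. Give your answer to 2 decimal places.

89.47

b = r · sᵧ/sₓ = -0.999 · 25.075/2.986 = -8.389124
a = ȳ − b·x̄ = 45.425 − (-8.389124)·5.25 = 89.467902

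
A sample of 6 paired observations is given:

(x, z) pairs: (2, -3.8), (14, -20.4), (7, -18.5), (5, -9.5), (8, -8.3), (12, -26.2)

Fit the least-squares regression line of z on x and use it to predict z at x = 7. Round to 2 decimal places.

n = 6, Σx = 48, Σy = -86.7, Σxy = -851, Σx² = 482
Sxx = Σx² − (Σx)²/n = 482 − 384 = 98
Sxy = Σxy − (Σx)(Σy)/n = -851 − (-693.6) = -157.4
b = Sxy/Sxx = -157.4/98 = -1.606122
a = ȳ − b·x̄ = -14.45 − (-1.606122)·8 = -1.601020
ŷ(7) = a + b·7 = -1.601020 + (-1.606122)·7 = -12.843878

-12.84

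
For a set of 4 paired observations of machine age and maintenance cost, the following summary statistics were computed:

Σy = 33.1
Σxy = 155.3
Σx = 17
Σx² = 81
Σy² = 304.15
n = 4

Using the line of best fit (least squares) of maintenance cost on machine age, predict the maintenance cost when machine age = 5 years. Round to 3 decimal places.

9.529

Sxx = Σx² − (Σx)²/n = 81 − 72.25 = 8.75
Sxy = Σxy − (Σx)(Σy)/n = 155.3 − 140.675 = 14.625
b = Sxy/Sxx = 14.625/8.75 = 1.671429
a = ȳ − b·x̄ = 8.275 − 1.671429·4.25 = 1.171429
ŷ(5) = a + b·5 = 1.171429 + 1.671429·5 = 9.528571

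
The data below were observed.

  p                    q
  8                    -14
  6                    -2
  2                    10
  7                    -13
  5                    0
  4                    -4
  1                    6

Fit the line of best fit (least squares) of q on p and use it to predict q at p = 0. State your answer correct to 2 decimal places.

n = 7, Σx = 33, Σy = -17, Σxy = -205, Σx² = 195
Sxx = Σx² − (Σx)²/n = 195 − 155.571429 = 39.428571
Sxy = Σxy − (Σx)(Σy)/n = -205 − (-80.142857) = -124.857143
b = Sxy/Sxx = -124.857143/39.428571 = -3.166667
a = ȳ − b·x̄ = -2.428571 − (-3.166667)·4.714286 = 12.5
ŷ(0) = a + b·0 = 12.5 + (-3.166667)·0 = 12.5

12.50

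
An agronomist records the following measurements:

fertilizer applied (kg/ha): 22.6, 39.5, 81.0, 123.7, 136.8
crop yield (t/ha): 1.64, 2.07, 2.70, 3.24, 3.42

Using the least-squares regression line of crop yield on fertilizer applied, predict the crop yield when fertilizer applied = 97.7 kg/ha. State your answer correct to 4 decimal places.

n = 5, Σx = 403.6, Σy = 13.07, Σxy = 1206.173, Σx² = 42647.94
Sxx = Σx² − (Σx)²/n = 42647.94 − 32578.592 = 10069.348
Sxy = Σxy − (Σx)(Σy)/n = 1206.173 − 1055.0104 = 151.1626
b = Sxy/Sxx = 151.1626/10069.348 = 0.015012
a = ȳ − b·x̄ = 2.614 − 0.015012·80.72 = 1.402219
ŷ(97.7) = a + b·97.7 = 1.402219 + 0.015012·97.7 = 2.868906

2.8689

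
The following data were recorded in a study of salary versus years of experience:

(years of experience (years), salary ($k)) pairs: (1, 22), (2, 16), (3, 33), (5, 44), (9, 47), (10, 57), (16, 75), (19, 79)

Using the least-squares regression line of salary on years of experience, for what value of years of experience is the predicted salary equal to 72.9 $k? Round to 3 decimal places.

15.956

n = 8, Σx = 65, Σy = 373, Σxy = 4067, Σx² = 837
Sxx = Σx² − (Σx)²/n = 837 − 528.125 = 308.875
Sxy = Σxy − (Σx)(Σy)/n = 4067 − 3030.625 = 1036.375
b = Sxy/Sxx = 1036.375/308.875 = 3.355322
a = ȳ − b·x̄ = 46.625 − 3.355322·8.125 = 19.363011
Set a + b·x = 72.9: x = (72.9 − 19.363011) / 3.355322 = 15.955844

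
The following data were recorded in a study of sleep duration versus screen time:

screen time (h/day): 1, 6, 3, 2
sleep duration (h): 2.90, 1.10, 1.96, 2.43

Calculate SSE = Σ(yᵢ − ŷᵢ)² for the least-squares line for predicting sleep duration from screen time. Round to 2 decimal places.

0.03

n = 4, Σx = 12, Σy = 8.39, Σxy = 20.24, Σx² = 50, Σy² = 19.3665
Sxx = Σx² − (Σx)²/n = 50 − 36 = 14
Sxy = Σxy − (Σx)(Σy)/n = 20.24 − 25.17 = -4.93
Syy = Σy² − (Σy)²/n = 19.3665 − 17.598025 = 1.768475
b = Sxy/Sxx = -4.93/14 = -0.352143
SSE = Syy − b·Sxy = 1.768475 − (-0.352143)·(-4.93) = 0.032411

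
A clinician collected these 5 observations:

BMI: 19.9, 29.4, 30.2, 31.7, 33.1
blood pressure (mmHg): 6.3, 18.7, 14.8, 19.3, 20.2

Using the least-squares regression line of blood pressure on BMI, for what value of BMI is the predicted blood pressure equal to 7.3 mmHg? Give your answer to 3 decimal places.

20.715

n = 5, Σx = 144.3, Σy = 79.3, Σxy = 2402.54, Σx² = 4272.91
Sxx = Σx² − (Σx)²/n = 4272.91 − 4164.498 = 108.412
Sxy = Σxy − (Σx)(Σy)/n = 2402.54 − 2288.598 = 113.942
b = Sxy/Sxx = 113.942/108.412 = 1.051009
a = ȳ − b·x̄ = 15.86 − 1.051009·28.86 = -14.472123
Set a + b·x = 7.3: x = (7.3 − (-14.472123)) / 1.051009 = 20.715446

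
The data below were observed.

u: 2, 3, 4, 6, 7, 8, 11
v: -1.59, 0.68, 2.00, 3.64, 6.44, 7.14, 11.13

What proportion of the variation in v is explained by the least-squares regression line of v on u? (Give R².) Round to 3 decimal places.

0.986

n = 7, Σx = 41, Σy = 29.44, Σxy = 253.33, Σx² = 299, Σy² = 236.5702
Sxx = Σx² − (Σx)²/n = 299 − 240.142857 = 58.857143
Sxy = Σxy − (Σx)(Σy)/n = 253.33 − 172.434286 = 80.895714
Syy = Σy² − (Σy)²/n = 236.5702 − 123.816229 = 112.753971
R² = Sxy²/(Sxx·Syy) = (80.895714)²/(58.857143·112.753971) = 0.986098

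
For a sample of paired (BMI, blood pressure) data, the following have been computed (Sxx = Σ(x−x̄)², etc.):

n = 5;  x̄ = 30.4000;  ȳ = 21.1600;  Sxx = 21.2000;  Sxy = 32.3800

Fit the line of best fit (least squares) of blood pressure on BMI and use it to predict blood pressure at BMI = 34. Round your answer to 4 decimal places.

b = Sxy/Sxx = 32.38/21.2 = 1.527358
a = ȳ − b·x̄ = 21.16 − 1.527358·30.4 = -25.271698
ŷ(34) = a + b·34 = -25.271698 + 1.527358·34 = 26.658491

26.6585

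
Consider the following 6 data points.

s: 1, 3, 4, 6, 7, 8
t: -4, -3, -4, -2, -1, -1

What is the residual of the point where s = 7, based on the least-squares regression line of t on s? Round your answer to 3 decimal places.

0.474

n = 6, Σx = 29, Σy = -15, Σxy = -56, Σx² = 175
Sxx = Σx² − (Σx)²/n = 175 − 140.166667 = 34.833333
Sxy = Σxy − (Σx)(Σy)/n = -56 − (-72.5) = 16.5
b = Sxy/Sxx = 16.5/34.833333 = 0.473684
a = ȳ − b·x̄ = -2.5 − 0.473684·4.833333 = -4.789474
ŷ(7) = -4.789474 + 0.473684·7 = -1.473684
residual = y − ŷ = -1 − (-1.473684) = 0.473684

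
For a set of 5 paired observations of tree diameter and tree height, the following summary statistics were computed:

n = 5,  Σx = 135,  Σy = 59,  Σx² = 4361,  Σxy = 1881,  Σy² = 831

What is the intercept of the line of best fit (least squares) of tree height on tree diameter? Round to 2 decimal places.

0.94

Sxx = Σx² − (Σx)²/n = 4361 − 3645 = 716
Sxy = Σxy − (Σx)(Σy)/n = 1881 − 1593 = 288
b = Sxy/Sxx = 288/716 = 0.402235
a = ȳ − b·x̄ = 11.8 − 0.402235·27 = 0.939665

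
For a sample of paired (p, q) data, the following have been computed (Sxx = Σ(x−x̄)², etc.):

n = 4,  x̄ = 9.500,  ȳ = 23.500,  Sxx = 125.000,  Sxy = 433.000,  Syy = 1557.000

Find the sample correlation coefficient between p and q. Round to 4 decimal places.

r = Sxy/√(Sxx·Syy) = 433/√(194625) = 433/441.163235 = 0.981496

0.9815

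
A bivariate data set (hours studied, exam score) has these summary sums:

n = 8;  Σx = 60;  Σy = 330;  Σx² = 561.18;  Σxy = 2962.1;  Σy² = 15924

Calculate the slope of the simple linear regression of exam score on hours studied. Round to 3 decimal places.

Sxx = Σx² − (Σx)²/n = 561.18 − 450 = 111.18
Sxy = Σxy − (Σx)(Σy)/n = 2962.1 − 2475 = 487.1
b = Sxy/Sxx = 487.1/111.18 = 4.381184

4.381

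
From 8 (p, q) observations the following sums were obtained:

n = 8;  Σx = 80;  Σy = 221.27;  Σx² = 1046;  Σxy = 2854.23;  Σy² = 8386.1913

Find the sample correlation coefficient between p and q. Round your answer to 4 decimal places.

Sxx = Σx² − (Σx)²/n = 1046 − 800 = 246
Sxy = Σxy − (Σx)(Σy)/n = 2854.23 − 2212.7 = 641.53
Syy = Σy² − (Σy)²/n = 8386.1913 − 6120.051613 = 2266.139688
r = Sxy/√(Sxx·Syy) = 641.53/√(557470.363125) = 641.53/746.639380 = 0.859223

0.8592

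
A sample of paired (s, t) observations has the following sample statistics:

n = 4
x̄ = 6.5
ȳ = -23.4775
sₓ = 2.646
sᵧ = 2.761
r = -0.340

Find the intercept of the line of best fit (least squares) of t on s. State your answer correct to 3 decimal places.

b = r · sᵧ/sₓ = -0.34 · 2.761/2.646 = -0.354777
a = ȳ − b·x̄ = -23.4775 − (-0.354777)·6.5 = -21.171449

-21.171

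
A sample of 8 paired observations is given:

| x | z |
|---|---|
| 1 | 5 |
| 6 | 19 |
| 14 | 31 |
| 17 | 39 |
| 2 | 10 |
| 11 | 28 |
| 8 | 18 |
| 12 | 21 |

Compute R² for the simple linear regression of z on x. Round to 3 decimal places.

n = 8, Σx = 71, Σy = 171, Σxy = 1940, Σx² = 855, Σy² = 4517
Sxx = Σx² − (Σx)²/n = 855 − 630.125 = 224.875
Sxy = Σxy − (Σx)(Σy)/n = 1940 − 1517.625 = 422.375
Syy = Σy² − (Σy)²/n = 4517 − 3655.125 = 861.875
R² = Sxy²/(Sxx·Syy) = (422.375)²/(224.875·861.875) = 0.920473

0.920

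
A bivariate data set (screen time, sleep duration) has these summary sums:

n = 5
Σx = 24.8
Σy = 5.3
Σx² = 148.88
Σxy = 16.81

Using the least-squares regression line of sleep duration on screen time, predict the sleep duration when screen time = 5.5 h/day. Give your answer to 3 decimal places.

0.862

Sxx = Σx² − (Σx)²/n = 148.88 − 123.008 = 25.872
Sxy = Σxy − (Σx)(Σy)/n = 16.81 − 26.288 = -9.478
b = Sxy/Sxx = -9.478/25.872 = -0.366342
a = ȳ − b·x̄ = 1.06 − (-0.366342)·4.96 = 2.877056
ŷ(5.5) = a + b·5.5 = 2.877056 + (-0.366342)·5.5 = 0.862175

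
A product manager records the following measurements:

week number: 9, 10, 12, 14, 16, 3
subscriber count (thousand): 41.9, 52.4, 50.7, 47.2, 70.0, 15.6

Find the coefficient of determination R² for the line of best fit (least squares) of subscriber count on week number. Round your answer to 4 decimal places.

0.8558

n = 6, Σx = 64, Σy = 277.8, Σxy = 3337.1, Σx² = 786, Σy² = 14443.06
Sxx = Σx² − (Σx)²/n = 786 − 682.666667 = 103.333333
Sxy = Σxy − (Σx)(Σy)/n = 3337.1 − 2963.2 = 373.9
Syy = Σy² − (Σy)²/n = 14443.06 − 12862.14 = 1580.92
R² = Sxy²/(Sxx·Syy) = (373.9)²/(103.333333·1580.92) = 0.855777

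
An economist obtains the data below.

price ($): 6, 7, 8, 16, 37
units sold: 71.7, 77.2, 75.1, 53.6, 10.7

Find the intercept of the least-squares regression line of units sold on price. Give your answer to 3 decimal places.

89.099

n = 5, Σx = 74, Σy = 288.3, Σxy = 2824.9, Σx² = 1774
Sxx = Σx² − (Σx)²/n = 1774 − 1095.2 = 678.8
Sxy = Σxy − (Σx)(Σy)/n = 2824.9 − 4266.84 = -1441.94
b = Sxy/Sxx = -1441.94/678.8 = -2.124249
a = ȳ − b·x̄ = 57.66 − (-2.124249)·14.8 = 89.098880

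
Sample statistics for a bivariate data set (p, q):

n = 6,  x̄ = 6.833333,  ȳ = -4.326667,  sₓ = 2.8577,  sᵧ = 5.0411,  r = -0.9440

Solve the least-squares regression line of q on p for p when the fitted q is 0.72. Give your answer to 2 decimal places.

3.80

b = r · sᵧ/sₓ = -0.944 · 5.0411/2.8577 = -1.665255
a = ȳ − b·x̄ = -4.326667 − (-1.665255)·6.833333 = 7.052573
Set a + b·x = 0.72: x = (0.72 − 7.052573) / (-1.665255) = 3.802765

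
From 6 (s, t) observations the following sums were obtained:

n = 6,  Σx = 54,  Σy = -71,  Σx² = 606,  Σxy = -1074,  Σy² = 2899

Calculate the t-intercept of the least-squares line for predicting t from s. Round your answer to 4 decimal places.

20.7917

Sxx = Σx² − (Σx)²/n = 606 − 486 = 120
Sxy = Σxy − (Σx)(Σy)/n = -1074 − (-639) = -435
b = Sxy/Sxx = -435/120 = -3.625
a = ȳ − b·x̄ = -11.833333 − (-3.625)·9 = 20.791667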